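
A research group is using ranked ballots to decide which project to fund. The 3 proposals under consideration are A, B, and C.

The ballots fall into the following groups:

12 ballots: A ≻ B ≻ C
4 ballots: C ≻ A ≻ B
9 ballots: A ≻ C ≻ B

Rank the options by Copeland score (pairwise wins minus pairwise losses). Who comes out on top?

A

Pairwise results:
  A vs B: A wins 25–0.
  A vs C: A wins 21–4.
  B vs C: C wins 13–12.
Copeland scores (wins − losses):
  A: 2 − 0 = 2
  B: 0 − 2 = -2
  C: 1 − 1 = 0
A has the best Copeland score.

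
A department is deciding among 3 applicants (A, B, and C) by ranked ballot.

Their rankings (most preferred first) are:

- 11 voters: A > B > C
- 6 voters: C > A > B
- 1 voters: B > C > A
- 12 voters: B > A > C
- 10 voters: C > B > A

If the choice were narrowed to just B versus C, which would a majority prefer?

Ballots ranking B above C: 11+1+12 = 24.
Ballots ranking C above B: 6+10 = 16.
B wins the head-to-head, 24–16.

B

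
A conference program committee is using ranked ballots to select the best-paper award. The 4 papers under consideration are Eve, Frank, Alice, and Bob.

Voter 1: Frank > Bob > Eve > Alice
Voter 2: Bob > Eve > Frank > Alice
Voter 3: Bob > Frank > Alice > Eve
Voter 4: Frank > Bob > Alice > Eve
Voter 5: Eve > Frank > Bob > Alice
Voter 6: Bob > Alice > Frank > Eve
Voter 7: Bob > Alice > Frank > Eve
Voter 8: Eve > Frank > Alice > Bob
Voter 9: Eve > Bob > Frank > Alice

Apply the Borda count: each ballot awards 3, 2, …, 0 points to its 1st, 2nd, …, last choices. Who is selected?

Borda scores:
  Eve: 1 + 2 + 0 + 0 + 3 + 0 + 0 + 3 + 3 = 12
  Frank: 3 + 1 + 2 + 3 + 2 + 1 + 1 + 2 + 1 = 16
  Alice: 0 + 0 + 1 + 1 + 0 + 2 + 2 + 1 + 0 = 7
  Bob: 2 + 3 + 3 + 2 + 1 + 3 + 3 + 0 + 2 = 19
Bob has the highest total.

Bob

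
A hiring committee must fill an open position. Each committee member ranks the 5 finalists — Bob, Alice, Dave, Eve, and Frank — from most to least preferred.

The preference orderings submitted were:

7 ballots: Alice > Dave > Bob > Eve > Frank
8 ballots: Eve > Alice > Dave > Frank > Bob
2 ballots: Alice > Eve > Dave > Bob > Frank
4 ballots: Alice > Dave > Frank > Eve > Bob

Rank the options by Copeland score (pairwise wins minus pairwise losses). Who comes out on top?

Alice

Pairwise results:
  Bob vs Alice: Alice wins 21–0.
  Bob vs Dave: Dave wins 21–0.
  Bob vs Eve: Eve wins 14–7.
  Bob vs Frank: Frank wins 12–9.
  Alice vs Dave: Alice wins 21–0.
  Alice vs Eve: Alice wins 13–8.
  Alice vs Frank: Alice wins 21–0.
  Dave vs Eve: Dave wins 11–10.
  Dave vs Frank: Dave wins 21–0.
  Eve vs Frank: Eve wins 17–4.
Copeland scores (wins − losses):
  Bob: 0 − 4 = -4
  Alice: 4 − 0 = 4
  Dave: 3 − 1 = 2
  Eve: 2 − 2 = 0
  Frank: 1 − 3 = -2
Alice has the best Copeland score.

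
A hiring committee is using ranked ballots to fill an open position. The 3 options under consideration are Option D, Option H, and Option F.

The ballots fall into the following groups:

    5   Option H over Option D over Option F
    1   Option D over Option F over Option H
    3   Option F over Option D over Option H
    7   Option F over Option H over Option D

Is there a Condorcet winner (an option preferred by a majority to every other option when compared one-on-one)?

Head-to-head results (16 voters total):
Option D vs Option H: Option H wins 12–4.
Option D vs Option F: Option F wins 10–6.
Option H vs Option F: Option F wins 11–5.
Option F beats each rival — Option D (10–6), Option H (11–5) — so Option F is the Condorcet winner.

Yes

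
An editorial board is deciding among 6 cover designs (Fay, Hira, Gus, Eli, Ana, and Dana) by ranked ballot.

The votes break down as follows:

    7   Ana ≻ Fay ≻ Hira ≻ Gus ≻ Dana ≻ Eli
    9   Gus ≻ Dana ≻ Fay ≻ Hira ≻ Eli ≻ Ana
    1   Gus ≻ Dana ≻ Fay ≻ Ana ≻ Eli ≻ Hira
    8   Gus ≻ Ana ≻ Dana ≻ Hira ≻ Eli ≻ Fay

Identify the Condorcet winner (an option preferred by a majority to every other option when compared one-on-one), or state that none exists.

Gus

Head-to-head results (25 voters total):
Fay vs Hira: Fay wins 17–8.
Fay vs Gus: Gus wins 18–7.
Fay vs Eli: Fay wins 17–8.
Fay vs Ana: Ana wins 15–10.
Fay vs Dana: Dana wins 18–7.
Hira vs Gus: Gus wins 18–7.
Hira vs Eli: Hira wins 24–1.
Hira vs Ana: Ana wins 16–9.
Hira vs Dana: Dana wins 18–7.
Gus vs Eli: Gus wins 25–0.
Gus vs Ana: Gus wins 18–7.
Gus vs Dana: Gus wins 25–0.
Eli vs Ana: Ana wins 16–9.
Eli vs Dana: Dana wins 25–0.
Ana vs Dana: Ana wins 15–10.
Gus beats each rival — Fay (18–7), Hira (18–7), Eli (25–0), Ana (18–7), Dana (25–0) — so Gus is the Condorcet winner.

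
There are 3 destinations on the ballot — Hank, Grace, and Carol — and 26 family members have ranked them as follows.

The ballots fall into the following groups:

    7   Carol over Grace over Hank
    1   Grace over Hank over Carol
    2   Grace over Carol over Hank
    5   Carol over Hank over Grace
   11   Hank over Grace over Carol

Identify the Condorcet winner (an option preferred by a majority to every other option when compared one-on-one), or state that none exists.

Head-to-head results (26 voters total):
Hank vs Grace: Hank wins 16–10.
Hank vs Carol: Carol wins 14–12.
Grace vs Carol: Grace wins 14–12.
No candidate beats all others: Hank beats Grace beats Carol beats Hank, a majority cycle.

There is no Condorcet winner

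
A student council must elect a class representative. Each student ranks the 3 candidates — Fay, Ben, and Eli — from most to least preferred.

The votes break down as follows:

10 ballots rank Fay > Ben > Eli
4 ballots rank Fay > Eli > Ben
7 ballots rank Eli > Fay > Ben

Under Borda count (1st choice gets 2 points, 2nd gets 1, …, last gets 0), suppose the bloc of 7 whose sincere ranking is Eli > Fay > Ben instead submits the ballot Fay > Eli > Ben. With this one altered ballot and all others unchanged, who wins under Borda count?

Borda totals with the altered ballot: Fay 42, Ben 10, Eli 11.
The winner is unchanged: still Fay.

Fay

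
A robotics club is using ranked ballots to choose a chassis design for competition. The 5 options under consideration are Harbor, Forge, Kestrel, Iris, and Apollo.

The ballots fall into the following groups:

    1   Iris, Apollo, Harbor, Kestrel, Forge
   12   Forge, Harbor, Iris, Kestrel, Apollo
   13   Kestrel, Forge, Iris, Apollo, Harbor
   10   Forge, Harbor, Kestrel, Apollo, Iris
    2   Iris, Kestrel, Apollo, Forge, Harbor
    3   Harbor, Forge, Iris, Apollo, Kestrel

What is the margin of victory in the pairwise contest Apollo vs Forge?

35

Ballots ranking Apollo above Forge: 1+2 = 3.
Ballots ranking Forge above Apollo: 12+13+10+3 = 38.
Forge wins 38–3, a margin of 35.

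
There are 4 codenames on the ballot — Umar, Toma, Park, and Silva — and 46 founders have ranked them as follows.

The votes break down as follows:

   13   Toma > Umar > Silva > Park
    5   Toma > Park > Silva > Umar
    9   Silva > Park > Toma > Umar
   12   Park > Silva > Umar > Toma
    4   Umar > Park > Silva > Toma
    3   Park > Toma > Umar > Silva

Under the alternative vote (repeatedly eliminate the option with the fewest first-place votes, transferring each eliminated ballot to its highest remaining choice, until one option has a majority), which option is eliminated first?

Round 1: Toma 18, Park 15, Silva 9, Umar 4. Umar has the fewest and is eliminated.
Round 2: Park 19, Toma 18, Silva 9. Silva has the fewest and is eliminated.
Round 3: Park 28, Toma 18. Park has a majority.

Umar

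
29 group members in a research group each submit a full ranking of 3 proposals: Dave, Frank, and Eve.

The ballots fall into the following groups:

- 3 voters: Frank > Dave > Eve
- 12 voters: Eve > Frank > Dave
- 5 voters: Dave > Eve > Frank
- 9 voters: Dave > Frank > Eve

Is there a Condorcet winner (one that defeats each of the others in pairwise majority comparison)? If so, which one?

No Condorcet winner

Head-to-head results (29 voters total):
Dave vs Frank: Frank wins 15–14.
Dave vs Eve: Dave wins 17–12.
Frank vs Eve: Eve wins 17–12.
No candidate beats all others: Dave beats Eve beats Frank beats Dave, a majority cycle.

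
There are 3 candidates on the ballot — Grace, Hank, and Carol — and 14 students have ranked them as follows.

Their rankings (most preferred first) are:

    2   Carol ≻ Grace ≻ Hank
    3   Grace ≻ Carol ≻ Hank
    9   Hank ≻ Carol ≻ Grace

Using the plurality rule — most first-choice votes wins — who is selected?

First-place vote totals:
  Grace: 3
  Hank: 9
  Carol: 2
Hank has the most first-place votes.

Hank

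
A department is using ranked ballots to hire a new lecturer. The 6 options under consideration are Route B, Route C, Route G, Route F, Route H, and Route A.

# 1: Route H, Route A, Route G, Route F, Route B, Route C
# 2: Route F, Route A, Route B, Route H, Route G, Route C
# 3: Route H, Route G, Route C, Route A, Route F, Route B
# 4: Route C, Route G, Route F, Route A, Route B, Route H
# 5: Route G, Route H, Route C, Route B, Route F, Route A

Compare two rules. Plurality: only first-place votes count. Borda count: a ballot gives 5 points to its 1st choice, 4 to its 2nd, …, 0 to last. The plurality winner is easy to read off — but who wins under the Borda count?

Plurality first-place counts: Route B 0, Route C 1, Route G 1, Route F 1, Route H 2, Route A 0 → Route H.
Borda totals: Route B 7, Route C 11, Route G 17, Route F 12, Route H 16, Route A 12 → Route G.

Route G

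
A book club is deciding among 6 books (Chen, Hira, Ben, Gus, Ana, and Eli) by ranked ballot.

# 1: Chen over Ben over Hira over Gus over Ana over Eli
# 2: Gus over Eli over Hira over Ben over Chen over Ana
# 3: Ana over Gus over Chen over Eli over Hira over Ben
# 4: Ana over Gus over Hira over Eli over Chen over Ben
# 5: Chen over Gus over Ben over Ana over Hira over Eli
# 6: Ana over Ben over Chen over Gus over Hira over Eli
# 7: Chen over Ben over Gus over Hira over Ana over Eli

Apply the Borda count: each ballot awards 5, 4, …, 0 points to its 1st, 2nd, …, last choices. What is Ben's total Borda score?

17

Borda scores:
  Chen: 5 + 1 + 3 + 1 + 5 + 3 + 5 = 23
  Hira: 3 + 3 + 1 + 3 + 1 + 1 + 2 = 14
  Ben: 4 + 2 + 0 + 0 + 3 + 4 + 4 = 17
  Gus: 2 + 5 + 4 + 4 + 4 + 2 + 3 = 24
  Ana: 1 + 0 + 5 + 5 + 2 + 5 + 1 = 19
  Eli: 0 + 4 + 2 + 2 + 0 + 0 + 0 = 8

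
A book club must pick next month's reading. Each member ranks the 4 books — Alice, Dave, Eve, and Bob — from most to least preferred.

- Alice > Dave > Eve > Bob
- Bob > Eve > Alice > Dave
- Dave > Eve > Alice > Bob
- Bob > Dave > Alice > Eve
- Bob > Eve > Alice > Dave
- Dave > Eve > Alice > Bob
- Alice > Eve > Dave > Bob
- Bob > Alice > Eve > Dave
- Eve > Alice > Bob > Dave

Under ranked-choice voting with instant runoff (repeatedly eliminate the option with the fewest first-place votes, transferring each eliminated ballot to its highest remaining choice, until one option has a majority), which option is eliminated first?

Round 1: Bob 4, Alice 2, Dave 2, Eve 1. Eve has the fewest and is eliminated.
Round 2: Bob 4, Alice 3, Dave 2. Dave has the fewest and is eliminated.
Round 3: Alice 5, Bob 4. Alice has a majority.

Eve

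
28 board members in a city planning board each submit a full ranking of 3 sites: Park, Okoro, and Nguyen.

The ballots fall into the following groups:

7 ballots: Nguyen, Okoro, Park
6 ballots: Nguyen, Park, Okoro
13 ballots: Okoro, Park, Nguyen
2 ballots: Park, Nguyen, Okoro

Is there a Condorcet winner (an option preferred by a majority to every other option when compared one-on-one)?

No

Head-to-head results (28 voters total):
Park vs Okoro: Okoro wins 20–8.
Park vs Nguyen: Park wins 15–13.
Okoro vs Nguyen: Nguyen wins 15–13.
No candidate beats all others: Park beats Nguyen beats Okoro beats Park, a majority cycle.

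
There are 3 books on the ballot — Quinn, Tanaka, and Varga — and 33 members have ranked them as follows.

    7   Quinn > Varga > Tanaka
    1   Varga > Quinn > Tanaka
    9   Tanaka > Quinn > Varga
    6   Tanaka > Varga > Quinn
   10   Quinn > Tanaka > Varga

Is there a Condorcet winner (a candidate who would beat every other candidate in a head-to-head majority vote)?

Yes

Head-to-head results (33 voters total):
Quinn vs Tanaka: Quinn wins 18–15.
Quinn vs Varga: Quinn wins 26–7.
Tanaka vs Varga: Tanaka wins 25–8.
Quinn beats each rival — Tanaka (18–15), Varga (26–7) — so Quinn is the Condorcet winner.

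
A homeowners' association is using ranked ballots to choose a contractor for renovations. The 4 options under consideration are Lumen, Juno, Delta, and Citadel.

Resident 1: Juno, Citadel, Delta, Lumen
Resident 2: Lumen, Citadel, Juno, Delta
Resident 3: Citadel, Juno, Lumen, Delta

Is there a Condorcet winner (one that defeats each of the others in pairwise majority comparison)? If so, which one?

Citadel

Head-to-head results (3 voters total):
Lumen vs Juno: Juno wins 2–1.
Lumen vs Delta: Lumen wins 2–1.
Lumen vs Citadel: Citadel wins 2–1.
Juno vs Delta: Juno wins 3–0.
Juno vs Citadel: Citadel wins 2–1.
Delta vs Citadel: Citadel wins 3–0.
Citadel beats each rival — Lumen (2–1), Juno (2–1), Delta (3–0) — so Citadel is the Condorcet winner.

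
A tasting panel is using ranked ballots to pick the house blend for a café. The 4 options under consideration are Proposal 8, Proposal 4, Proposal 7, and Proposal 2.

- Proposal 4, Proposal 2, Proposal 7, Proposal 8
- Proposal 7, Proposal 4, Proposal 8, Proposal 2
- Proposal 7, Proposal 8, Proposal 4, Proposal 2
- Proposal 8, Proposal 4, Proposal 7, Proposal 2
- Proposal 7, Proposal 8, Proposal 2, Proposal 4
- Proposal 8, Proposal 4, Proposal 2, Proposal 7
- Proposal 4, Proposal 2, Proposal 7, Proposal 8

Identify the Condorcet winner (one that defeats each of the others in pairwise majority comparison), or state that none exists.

None — there is no Condorcet winner

Head-to-head results (7 voters total):
Proposal 8 vs Proposal 4: Proposal 8 wins 4–3.
Proposal 8 vs Proposal 7: Proposal 7 wins 5–2.
Proposal 8 vs Proposal 2: Proposal 8 wins 5–2.
Proposal 4 vs Proposal 7: Proposal 4 wins 4–3.
Proposal 4 vs Proposal 2: Proposal 4 wins 6–1.
Proposal 7 vs Proposal 2: Proposal 7 wins 4–3.
No candidate beats all others: Proposal 8 beats Proposal 4 beats Proposal 7 beats Proposal 8, a majority cycle.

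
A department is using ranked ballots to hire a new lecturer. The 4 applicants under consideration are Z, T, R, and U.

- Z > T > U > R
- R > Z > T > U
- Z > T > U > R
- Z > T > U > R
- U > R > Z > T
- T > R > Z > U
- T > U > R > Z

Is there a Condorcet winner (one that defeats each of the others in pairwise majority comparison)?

Head-to-head results (7 voters total):
Z vs T: Z wins 5–2.
Z vs R: R wins 4–3.
Z vs U: Z wins 5–2.
T vs R: T wins 5–2.
T vs U: T wins 6–1.
R vs U: U wins 5–2.
No candidate beats all others: Z beats T beats R beats Z, a majority cycle.

No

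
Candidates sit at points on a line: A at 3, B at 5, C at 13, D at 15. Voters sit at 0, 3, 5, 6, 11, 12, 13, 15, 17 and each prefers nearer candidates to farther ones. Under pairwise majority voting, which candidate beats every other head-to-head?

With single-peaked preferences on a line, the Condorcet winner is the candidate closest to the median voter.
The median voter (position 11) is closest to C at 13.
Check: C vs D — voters closer to C: 7 of 9.

C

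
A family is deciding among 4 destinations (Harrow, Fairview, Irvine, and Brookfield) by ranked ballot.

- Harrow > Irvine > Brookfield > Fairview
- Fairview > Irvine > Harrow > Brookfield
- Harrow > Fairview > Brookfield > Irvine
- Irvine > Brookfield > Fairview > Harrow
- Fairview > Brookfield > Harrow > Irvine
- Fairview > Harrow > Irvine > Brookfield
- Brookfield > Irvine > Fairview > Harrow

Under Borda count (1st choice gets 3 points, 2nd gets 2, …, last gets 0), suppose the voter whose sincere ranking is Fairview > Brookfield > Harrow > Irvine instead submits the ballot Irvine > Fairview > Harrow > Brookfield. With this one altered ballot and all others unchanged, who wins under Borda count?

Irvine

Borda totals with the altered ballot: Harrow 10, Fairview 12, Irvine 13, Brookfield 7.
The switch changes the winner from Fairview to Irvine.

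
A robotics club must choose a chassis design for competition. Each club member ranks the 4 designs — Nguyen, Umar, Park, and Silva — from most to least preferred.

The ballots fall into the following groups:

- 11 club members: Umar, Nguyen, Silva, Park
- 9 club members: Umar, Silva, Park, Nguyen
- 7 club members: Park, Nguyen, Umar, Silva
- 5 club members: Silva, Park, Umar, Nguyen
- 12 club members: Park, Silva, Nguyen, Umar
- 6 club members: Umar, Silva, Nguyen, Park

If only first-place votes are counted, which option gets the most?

First-place vote totals:
  Nguyen: 0
  Umar: 26
  Park: 19
  Silva: 5
Umar has the most first-place votes.

Umar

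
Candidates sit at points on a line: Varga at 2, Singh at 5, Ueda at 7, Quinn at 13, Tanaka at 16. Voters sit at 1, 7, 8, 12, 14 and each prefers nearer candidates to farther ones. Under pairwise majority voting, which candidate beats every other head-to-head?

With single-peaked preferences on a line, the Condorcet winner is the candidate closest to the median voter.
The median voter (position 8) is closest to Ueda at 7.
Check: Ueda vs Varga — voters closer to Ueda: 4 of 5.

Ueda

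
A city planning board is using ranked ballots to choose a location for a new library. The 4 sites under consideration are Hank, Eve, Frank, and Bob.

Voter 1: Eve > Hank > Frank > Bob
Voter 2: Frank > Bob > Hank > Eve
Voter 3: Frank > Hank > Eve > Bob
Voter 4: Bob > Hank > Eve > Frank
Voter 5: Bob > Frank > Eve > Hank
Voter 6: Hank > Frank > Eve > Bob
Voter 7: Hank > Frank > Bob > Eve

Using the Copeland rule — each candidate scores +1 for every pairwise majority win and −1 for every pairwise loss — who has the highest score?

Pairwise results:
  Hank vs Eve: Hank wins 5–2.
  Hank vs Frank: Hank wins 4–3.
  Hank vs Bob: Hank wins 4–3.
  Eve vs Frank: Frank wins 5–2.
  Eve vs Bob: Bob wins 4–3.
  Frank vs Bob: Frank wins 5–2.
Copeland scores (wins − losses):
  Hank: 3 − 0 = 3
  Eve: 0 − 3 = -3
  Frank: 2 − 1 = 1
  Bob: 1 − 2 = -1
Hank has the best Copeland score.

Hank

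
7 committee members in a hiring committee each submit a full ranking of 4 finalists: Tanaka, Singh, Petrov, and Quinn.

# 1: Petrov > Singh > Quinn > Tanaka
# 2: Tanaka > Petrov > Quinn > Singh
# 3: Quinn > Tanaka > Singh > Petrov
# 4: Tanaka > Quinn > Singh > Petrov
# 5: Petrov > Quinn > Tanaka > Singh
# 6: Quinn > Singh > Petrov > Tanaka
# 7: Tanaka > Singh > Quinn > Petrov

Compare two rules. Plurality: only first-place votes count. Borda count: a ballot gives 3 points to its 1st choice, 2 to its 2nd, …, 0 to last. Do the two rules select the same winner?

Plurality first-place counts: Tanaka 3, Singh 0, Petrov 2, Quinn 2 → Tanaka.
Borda totals: Tanaka 12, Singh 8, Petrov 9, Quinn 13 → Quinn.
The two rules disagree: plurality picks Tanaka, Borda picks Quinn.

No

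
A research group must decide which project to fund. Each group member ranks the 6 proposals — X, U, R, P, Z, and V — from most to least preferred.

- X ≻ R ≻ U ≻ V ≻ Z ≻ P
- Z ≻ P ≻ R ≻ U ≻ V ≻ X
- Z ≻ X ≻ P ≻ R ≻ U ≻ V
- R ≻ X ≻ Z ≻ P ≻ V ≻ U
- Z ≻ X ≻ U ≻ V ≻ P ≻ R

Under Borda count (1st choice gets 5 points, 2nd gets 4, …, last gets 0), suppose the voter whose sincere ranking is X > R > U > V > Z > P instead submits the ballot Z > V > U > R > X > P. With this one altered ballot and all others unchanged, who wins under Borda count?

Z

Borda totals with the altered ballot: X 13, U 9, R 12, P 10, Z 23, V 8.
The winner is unchanged: still Z.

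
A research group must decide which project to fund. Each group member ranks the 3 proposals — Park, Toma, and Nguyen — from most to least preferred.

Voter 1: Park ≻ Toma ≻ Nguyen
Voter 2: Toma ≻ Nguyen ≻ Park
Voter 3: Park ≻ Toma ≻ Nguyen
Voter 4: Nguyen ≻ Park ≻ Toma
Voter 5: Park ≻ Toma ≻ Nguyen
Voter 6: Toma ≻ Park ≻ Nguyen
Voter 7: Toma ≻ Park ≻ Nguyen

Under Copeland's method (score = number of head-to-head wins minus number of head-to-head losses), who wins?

Pairwise results:
  Park vs Toma: Park wins 4–3.
  Park vs Nguyen: Park wins 5–2.
  Toma vs Nguyen: Toma wins 6–1.
Copeland scores (wins − losses):
  Park: 2 − 0 = 2
  Toma: 1 − 1 = 0
  Nguyen: 0 − 2 = -2
Park has the best Copeland score.

Park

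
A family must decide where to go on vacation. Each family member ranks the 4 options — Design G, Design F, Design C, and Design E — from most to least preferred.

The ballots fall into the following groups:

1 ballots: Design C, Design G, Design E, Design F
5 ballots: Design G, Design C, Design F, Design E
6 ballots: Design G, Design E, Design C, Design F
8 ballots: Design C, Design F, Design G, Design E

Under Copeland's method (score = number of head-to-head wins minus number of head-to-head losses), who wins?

Pairwise results:
  Design G vs Design F: Design G wins 12–8.
  Design G vs Design C: Design G wins 11–9.
  Design G vs Design E: Design G wins 20–0.
  Design F vs Design C: Design C wins 20–0.
  Design F vs Design E: Design F wins 13–7.
  Design C vs Design E: Design C wins 14–6.
Copeland scores (wins − losses):
  Design G: 3 − 0 = 3
  Design F: 1 − 2 = -1
  Design C: 2 − 1 = 1
  Design E: 0 − 3 = -3
Design G has the best Copeland score.

Design G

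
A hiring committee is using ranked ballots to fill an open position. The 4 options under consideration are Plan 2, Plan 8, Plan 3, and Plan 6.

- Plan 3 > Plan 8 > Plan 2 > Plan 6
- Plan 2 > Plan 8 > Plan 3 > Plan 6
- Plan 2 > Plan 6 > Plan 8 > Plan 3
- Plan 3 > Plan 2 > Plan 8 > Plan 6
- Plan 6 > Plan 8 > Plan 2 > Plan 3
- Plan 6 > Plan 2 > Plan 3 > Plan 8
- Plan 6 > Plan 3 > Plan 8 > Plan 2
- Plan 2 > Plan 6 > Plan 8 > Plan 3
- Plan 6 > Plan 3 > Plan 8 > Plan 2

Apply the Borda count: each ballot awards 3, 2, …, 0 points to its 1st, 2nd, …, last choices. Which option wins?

Borda scores:
  Plan 2: 1 + 3 + 3 + 2 + 1 + 2 + 0 + 3 + 0 = 15
  Plan 8: 2 + 2 + 1 + 1 + 2 + 0 + 1 + 1 + 1 = 11
  Plan 3: 3 + 1 + 0 + 3 + 0 + 1 + 2 + 0 + 2 = 12
  Plan 6: 0 + 0 + 2 + 0 + 3 + 3 + 3 + 2 + 3 = 16
Plan 6 has the highest total.

Plan 6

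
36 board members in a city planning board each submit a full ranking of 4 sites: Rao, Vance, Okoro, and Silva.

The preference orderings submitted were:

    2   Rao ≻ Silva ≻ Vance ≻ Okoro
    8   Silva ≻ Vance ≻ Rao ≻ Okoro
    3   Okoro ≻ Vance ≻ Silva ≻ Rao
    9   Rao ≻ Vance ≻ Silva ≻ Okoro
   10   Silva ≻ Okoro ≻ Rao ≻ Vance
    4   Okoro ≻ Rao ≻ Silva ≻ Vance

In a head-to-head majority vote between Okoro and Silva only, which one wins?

Ballots ranking Okoro above Silva: 3+4 = 7.
Ballots ranking Silva above Okoro: 2+8+9+10 = 29.
Silva wins the head-to-head, 29–7.

Silva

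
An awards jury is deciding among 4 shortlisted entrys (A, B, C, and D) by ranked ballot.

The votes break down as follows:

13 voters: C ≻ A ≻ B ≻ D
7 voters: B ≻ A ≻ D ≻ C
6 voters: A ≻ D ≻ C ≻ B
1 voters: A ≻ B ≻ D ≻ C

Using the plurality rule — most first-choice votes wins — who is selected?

C

First-place vote totals:
  A: 7
  B: 7
  C: 13
  D: 0
C has the most first-place votes.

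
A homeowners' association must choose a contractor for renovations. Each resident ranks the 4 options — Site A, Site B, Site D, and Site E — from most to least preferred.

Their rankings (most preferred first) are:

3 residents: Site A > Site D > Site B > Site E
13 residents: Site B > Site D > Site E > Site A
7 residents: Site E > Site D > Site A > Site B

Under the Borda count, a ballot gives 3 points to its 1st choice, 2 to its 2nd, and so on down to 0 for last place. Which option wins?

Borda scores:
  Site A: 3·3 + 13·0 + 7·1 = 16
  Site B: 3·1 + 13·3 + 7·0 = 42
  Site D: 3·2 + 13·2 + 7·2 = 46
  Site E: 3·0 + 13·1 + 7·3 = 34
Site D has the highest total.

Site D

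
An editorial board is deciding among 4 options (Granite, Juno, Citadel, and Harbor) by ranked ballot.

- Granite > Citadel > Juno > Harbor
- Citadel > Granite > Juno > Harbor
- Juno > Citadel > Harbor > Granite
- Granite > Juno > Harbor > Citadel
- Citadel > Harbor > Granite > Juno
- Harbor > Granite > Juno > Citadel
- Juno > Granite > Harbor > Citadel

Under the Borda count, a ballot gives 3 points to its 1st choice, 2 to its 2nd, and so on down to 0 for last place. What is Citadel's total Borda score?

10

Borda scores:
  Granite: 3 + 2 + 0 + 3 + 1 + 2 + 2 = 13
  Juno: 1 + 1 + 3 + 2 + 0 + 1 + 3 = 11
  Citadel: 2 + 3 + 2 + 0 + 3 + 0 + 0 = 10
  Harbor: 0 + 0 + 1 + 1 + 2 + 3 + 1 = 8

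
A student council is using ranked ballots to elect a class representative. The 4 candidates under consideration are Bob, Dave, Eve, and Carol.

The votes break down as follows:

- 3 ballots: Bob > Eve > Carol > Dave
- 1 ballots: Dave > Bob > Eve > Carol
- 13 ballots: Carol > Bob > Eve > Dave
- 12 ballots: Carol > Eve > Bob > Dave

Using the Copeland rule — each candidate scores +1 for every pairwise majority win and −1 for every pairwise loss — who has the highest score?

Carol

Pairwise results:
  Bob vs Dave: Bob wins 28–1.
  Bob vs Eve: Bob wins 17–12.
  Bob vs Carol: Carol wins 25–4.
  Dave vs Eve: Eve wins 28–1.
  Dave vs Carol: Carol wins 28–1.
  Eve vs Carol: Carol wins 25–4.
Copeland scores (wins − losses):
  Bob: 2 − 1 = 1
  Dave: 0 − 3 = -3
  Eve: 1 − 2 = -1
  Carol: 3 − 0 = 3
Carol has the best Copeland score.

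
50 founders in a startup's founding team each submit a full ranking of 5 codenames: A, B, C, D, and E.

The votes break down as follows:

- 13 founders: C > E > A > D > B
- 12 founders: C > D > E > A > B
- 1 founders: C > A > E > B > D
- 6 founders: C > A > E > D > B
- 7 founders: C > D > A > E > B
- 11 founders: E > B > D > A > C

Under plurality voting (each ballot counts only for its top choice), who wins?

First-place vote totals:
  A: 0
  B: 0
  C: 39
  D: 0
  E: 11
C has the most first-place votes.

C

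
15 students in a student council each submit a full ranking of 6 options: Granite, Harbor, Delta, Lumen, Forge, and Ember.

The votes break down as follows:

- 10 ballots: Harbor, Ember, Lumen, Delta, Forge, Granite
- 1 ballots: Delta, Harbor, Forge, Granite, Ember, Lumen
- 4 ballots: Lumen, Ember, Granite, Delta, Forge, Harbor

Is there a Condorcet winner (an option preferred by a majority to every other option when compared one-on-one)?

Yes

Head-to-head results (15 voters total):
Granite vs Harbor: Harbor wins 11–4.
Granite vs Delta: Delta wins 11–4.
Granite vs Lumen: Lumen wins 14–1.
Granite vs Forge: Forge wins 11–4.
Granite vs Ember: Ember wins 14–1.
Harbor vs Delta: Harbor wins 10–5.
Harbor vs Lumen: Harbor wins 11–4.
Harbor vs Forge: Harbor wins 11–4.
Harbor vs Ember: Harbor wins 11–4.
Delta vs Lumen: Lumen wins 14–1.
Delta vs Forge: Delta wins 15–0.
Delta vs Ember: Ember wins 14–1.
Lumen vs Forge: Lumen wins 14–1.
Lumen vs Ember: Ember wins 11–4.
Forge vs Ember: Ember wins 14–1.
Harbor beats each rival — Granite (11–4), Delta (10–5), Lumen (11–4), Forge (11–4), Ember (11–4) — so Harbor is the Condorcet winner.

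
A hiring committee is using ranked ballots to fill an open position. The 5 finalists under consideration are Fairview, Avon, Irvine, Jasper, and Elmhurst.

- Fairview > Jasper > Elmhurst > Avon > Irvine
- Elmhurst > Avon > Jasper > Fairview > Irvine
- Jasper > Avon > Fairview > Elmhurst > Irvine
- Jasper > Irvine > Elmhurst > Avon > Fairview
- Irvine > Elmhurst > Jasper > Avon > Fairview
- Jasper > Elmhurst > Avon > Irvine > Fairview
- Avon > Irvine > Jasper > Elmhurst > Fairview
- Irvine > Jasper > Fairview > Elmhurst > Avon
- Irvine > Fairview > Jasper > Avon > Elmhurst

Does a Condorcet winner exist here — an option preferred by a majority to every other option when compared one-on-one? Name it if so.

Jasper

Head-to-head results (9 voters total):
Fairview vs Avon: Avon wins 6–3.
Fairview vs Irvine: Irvine wins 6–3.
Fairview vs Jasper: Jasper wins 7–2.
Fairview vs Elmhurst: Elmhurst wins 5–4.
Avon vs Irvine: Avon wins 5–4.
Avon vs Jasper: Jasper wins 7–2.
Avon vs Elmhurst: Elmhurst wins 6–3.
Irvine vs Jasper: Jasper wins 5–4.
Irvine vs Elmhurst: Irvine wins 5–4.
Jasper vs Elmhurst: Jasper wins 7–2.
Jasper beats each rival — Fairview (7–2), Avon (7–2), Irvine (5–4), Elmhurst (7–2) — so Jasper is the Condorcet winner.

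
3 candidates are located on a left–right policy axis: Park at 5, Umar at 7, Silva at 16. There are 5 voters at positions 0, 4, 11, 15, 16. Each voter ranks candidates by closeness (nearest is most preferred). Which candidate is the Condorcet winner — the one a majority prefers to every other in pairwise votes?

With single-peaked preferences on a line, the Condorcet winner is the candidate closest to the median voter.
The median voter (position 11) is closest to Umar at 7.
Check: Umar vs Silva — voters closer to Umar: 3 of 5.

Umar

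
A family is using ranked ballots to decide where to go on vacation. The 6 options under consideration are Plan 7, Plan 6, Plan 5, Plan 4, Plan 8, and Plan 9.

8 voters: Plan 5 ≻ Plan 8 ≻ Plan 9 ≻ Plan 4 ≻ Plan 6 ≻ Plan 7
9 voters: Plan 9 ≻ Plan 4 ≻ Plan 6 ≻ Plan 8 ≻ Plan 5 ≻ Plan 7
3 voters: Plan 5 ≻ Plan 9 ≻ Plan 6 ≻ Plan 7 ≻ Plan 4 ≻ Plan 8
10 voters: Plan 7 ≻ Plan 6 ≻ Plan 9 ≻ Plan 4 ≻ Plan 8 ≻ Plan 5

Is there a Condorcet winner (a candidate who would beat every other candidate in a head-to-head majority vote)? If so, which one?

Plan 9

Head-to-head results (30 voters total):
Plan 7 vs Plan 6: Plan 6 wins 20–10.
Plan 7 vs Plan 5: Plan 5 wins 20–10.
Plan 7 vs Plan 4: Plan 4 wins 17–13.
Plan 7 vs Plan 8: Plan 8 wins 17–13.
Plan 7 vs Plan 9: Plan 9 wins 20–10.
Plan 6 vs Plan 5: Plan 6 wins 19–11.
Plan 6 vs Plan 4: Plan 4 wins 17–13.
Plan 6 vs Plan 8: Plan 6 wins 22–8.
Plan 6 vs Plan 9: Plan 9 wins 20–10.
Plan 5 vs Plan 4: Plan 4 wins 19–11.
Plan 5 vs Plan 8: Plan 8 wins 19–11.
Plan 5 vs Plan 9: Plan 9 wins 19–11.
Plan 4 vs Plan 8: Plan 4 wins 22–8.
Plan 4 vs Plan 9: Plan 9 wins 30–0.
Plan 8 vs Plan 9: Plan 9 wins 22–8.
Plan 9 beats each rival — Plan 7 (20–10), Plan 6 (20–10), Plan 5 (19–11), Plan 4 (30–0), Plan 8 (22–8) — so Plan 9 is the Condorcet winner.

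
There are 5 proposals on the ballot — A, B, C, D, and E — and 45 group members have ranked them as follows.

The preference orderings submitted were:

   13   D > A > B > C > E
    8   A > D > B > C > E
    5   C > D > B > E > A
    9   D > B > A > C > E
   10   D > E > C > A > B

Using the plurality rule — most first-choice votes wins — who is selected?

First-place vote totals:
  A: 8
  B: 0
  C: 5
  D: 32
  E: 0
D has the most first-place votes.

D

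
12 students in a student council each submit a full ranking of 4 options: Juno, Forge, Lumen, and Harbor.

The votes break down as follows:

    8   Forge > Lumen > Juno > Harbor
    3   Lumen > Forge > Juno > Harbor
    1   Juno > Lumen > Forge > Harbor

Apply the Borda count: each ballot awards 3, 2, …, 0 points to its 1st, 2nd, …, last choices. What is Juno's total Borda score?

Borda scores:
  Juno: 8·1 + 3·1 + 3 = 14
  Forge: 8·3 + 3·2 + 1 = 31
  Lumen: 8·2 + 3·3 + 2 = 27
  Harbor: 8·0 + 3·0 + 0 = 0

14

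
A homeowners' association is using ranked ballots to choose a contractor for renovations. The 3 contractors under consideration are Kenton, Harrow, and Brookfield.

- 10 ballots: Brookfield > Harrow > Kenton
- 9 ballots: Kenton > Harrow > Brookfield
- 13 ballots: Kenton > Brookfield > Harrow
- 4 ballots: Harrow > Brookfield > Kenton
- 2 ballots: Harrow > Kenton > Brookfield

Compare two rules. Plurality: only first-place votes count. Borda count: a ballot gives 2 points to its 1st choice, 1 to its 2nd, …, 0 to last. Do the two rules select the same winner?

Yes

Plurality first-place counts: Kenton 22, Harrow 6, Brookfield 10 → Kenton.
Borda totals: Kenton 46, Harrow 31, Brookfield 37 → Kenton.
The two rules agree on Kenton.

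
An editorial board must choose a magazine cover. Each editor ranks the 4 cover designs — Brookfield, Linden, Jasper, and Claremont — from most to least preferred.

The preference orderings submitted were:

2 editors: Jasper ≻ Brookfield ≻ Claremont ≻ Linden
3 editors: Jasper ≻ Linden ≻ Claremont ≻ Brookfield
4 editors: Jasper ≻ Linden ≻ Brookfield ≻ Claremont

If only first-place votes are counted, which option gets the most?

Jasper

First-place vote totals:
  Brookfield: 0
  Linden: 0
  Jasper: 9
  Claremont: 0
Jasper has the most first-place votes.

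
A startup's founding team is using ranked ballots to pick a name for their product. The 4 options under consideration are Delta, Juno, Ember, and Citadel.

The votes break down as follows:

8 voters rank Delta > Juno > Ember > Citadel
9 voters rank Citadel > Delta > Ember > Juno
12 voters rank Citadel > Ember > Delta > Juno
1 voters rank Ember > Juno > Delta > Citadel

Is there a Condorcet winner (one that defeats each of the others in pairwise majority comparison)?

Head-to-head results (30 voters total):
Delta vs Juno: Delta wins 29–1.
Delta vs Ember: Delta wins 17–13.
Delta vs Citadel: Citadel wins 21–9.
Juno vs Ember: Ember wins 22–8.
Juno vs Citadel: Citadel wins 21–9.
Ember vs Citadel: Citadel wins 21–9.
Citadel beats each rival — Delta (21–9), Juno (21–9), Ember (21–9) — so Citadel is the Condorcet winner.

Yes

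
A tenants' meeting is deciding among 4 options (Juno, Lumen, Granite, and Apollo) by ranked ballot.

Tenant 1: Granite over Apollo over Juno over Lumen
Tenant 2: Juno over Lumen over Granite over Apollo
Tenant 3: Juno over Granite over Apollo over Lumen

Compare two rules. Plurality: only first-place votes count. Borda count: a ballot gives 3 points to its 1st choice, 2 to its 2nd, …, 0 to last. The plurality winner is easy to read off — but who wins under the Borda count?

Juno

Plurality first-place counts: Juno 2, Lumen 0, Granite 1, Apollo 0 → Juno.
Borda totals: Juno 7, Lumen 2, Granite 6, Apollo 3 → Juno.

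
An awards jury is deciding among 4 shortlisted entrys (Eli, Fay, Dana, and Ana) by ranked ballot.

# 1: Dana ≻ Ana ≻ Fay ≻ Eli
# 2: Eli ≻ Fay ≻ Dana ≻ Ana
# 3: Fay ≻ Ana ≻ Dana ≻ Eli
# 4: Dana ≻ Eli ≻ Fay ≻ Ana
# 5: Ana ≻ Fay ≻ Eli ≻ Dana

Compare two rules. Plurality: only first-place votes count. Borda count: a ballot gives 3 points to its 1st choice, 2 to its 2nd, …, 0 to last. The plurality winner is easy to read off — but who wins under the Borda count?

Fay

Plurality first-place counts: Eli 1, Fay 1, Dana 2, Ana 1 → Dana.
Borda totals: Eli 6, Fay 9, Dana 8, Ana 7 → Fay.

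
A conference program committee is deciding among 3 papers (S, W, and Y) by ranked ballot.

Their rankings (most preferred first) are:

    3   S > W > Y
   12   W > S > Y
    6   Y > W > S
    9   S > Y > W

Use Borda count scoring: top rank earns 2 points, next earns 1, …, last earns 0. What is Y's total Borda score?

21

Borda scores:
  S: 3·2 + 12·1 + 6·0 + 9·2 = 36
  W: 3·1 + 12·2 + 6·1 + 9·0 = 33
  Y: 3·0 + 12·0 + 6·2 + 9·1 = 21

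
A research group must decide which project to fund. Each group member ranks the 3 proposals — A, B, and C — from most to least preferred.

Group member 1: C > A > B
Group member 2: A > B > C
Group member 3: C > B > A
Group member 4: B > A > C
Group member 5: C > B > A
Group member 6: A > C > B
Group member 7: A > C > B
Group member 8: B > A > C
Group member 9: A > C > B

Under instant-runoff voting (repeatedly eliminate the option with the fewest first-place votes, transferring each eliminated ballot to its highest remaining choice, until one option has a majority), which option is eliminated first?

Round 1: A 4, C 3, B 2. B has the fewest and is eliminated.
Round 2: A 6, C 3. A has a majority.

B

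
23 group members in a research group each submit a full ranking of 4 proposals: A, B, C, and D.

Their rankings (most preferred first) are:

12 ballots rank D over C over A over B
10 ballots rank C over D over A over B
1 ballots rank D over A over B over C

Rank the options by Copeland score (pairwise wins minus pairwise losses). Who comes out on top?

Pairwise results:
  A vs B: A wins 23–0.
  A vs C: C wins 22–1.
  A vs D: D wins 23–0.
  B vs C: C wins 22–1.
  B vs D: D wins 23–0.
  C vs D: D wins 13–10.
Copeland scores (wins − losses):
  A: 1 − 2 = -1
  B: 0 − 3 = -3
  C: 2 − 1 = 1
  D: 3 − 0 = 3
D has the best Copeland score.

D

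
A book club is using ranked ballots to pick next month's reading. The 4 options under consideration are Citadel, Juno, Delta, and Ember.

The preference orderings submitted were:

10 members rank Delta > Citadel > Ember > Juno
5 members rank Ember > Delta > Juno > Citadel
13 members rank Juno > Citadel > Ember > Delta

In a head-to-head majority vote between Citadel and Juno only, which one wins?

Juno

Ballots ranking Citadel above Juno: 10.
Ballots ranking Juno above Citadel: 5+13 = 18.
Juno wins the head-to-head, 18–10.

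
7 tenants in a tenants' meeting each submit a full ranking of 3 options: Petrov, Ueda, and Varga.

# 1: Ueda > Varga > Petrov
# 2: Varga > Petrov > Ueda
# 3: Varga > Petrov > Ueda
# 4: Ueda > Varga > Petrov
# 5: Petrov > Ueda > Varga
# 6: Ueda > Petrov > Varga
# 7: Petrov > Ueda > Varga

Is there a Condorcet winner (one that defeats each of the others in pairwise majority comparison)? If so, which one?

Head-to-head results (7 voters total):
Petrov vs Ueda: Petrov wins 4–3.
Petrov vs Varga: Varga wins 4–3.
Ueda vs Varga: Ueda wins 5–2.
No candidate beats all others: Petrov beats Ueda beats Varga beats Petrov, a majority cycle.

None — there is no Condorcet winner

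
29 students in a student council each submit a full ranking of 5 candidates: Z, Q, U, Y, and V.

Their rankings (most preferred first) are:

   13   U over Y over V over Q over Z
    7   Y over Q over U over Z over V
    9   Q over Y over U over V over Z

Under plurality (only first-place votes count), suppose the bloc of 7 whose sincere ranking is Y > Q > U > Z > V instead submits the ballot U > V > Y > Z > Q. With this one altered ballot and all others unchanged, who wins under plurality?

First-place totals with the altered ballot: Z 0, Q 9, U 20, Y 0, V 0.
The winner is unchanged: still U.

U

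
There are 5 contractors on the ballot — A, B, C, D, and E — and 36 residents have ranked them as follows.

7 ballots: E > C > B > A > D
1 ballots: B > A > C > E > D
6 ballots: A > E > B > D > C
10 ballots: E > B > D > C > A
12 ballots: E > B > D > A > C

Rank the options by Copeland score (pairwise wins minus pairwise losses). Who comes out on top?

Pairwise results:
  A vs B: B wins 30–6.
  A vs C: A wins 19–17.
  A vs D: D wins 22–14.
  A vs E: E wins 29–7.
  B vs C: B wins 29–7.
  B vs D: B wins 36–0.
  B vs E: E wins 35–1.
  C vs D: D wins 28–8.
  C vs E: E wins 35–1.
  D vs E: E wins 36–0.
Copeland scores (wins − losses):
  A: 1 − 3 = -2
  B: 3 − 1 = 2
  C: 0 − 4 = -4
  D: 2 − 2 = 0
  E: 4 − 0 = 4
E has the best Copeland score.

E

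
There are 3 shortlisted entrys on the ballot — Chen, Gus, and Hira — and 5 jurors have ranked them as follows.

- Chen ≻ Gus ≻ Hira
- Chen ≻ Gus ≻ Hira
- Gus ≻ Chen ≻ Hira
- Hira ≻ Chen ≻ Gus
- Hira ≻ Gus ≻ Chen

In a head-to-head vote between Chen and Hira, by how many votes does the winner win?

Ballots ranking Chen above Hira: 3.
Ballots ranking Hira above Chen: 2.
Chen wins 3–2, a margin of 1.

1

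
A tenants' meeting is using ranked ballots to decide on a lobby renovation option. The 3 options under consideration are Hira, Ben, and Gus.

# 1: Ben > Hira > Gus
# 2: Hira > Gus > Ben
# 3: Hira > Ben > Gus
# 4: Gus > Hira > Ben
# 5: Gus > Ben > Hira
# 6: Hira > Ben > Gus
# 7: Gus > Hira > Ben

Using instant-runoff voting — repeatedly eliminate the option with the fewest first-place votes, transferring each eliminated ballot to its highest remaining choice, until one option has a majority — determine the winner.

Hira

Round 1: Hira 3, Gus 3, Ben 1. Ben has the fewest and is eliminated.
Round 2: Hira 4, Gus 3. Hira has a majority.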